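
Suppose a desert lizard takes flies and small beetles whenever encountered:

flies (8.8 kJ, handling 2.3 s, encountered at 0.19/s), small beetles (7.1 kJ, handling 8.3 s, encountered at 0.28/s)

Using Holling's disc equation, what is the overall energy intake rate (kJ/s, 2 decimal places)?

Energy encountered per unit search time: 0.19×8.8 + 0.28×7.1 = 3.66 kJ/s.
Handling time per unit search time: 0.19×2.3 + 0.28×8.3 = 2.761.
Rate = 3.66/(1 + 2.761) = 0.9731 kJ/s.

0.97 kJ/s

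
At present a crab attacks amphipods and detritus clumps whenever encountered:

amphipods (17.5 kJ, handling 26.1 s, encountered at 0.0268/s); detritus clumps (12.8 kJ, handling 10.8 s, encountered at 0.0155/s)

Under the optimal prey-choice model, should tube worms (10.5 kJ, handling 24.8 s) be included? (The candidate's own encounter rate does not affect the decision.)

Yes

Intake rate on the current diet: R = (0.0268×17.5 + 0.0155×12.8) / (1 + 0.0268×26.1 + 0.0155×10.8) = 0.6674/1.867 = 0.3575 kJ/s.
Profitability of tube worms: 10.5/24.8 = 0.4234 kJ/s.
0.4234 > 0.3575, so adding tube worms raises the average — include it.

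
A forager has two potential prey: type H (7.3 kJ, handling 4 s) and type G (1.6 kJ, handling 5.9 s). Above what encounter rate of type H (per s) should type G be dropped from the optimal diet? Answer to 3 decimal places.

0.044 per s

The zero-one rule: include type G iff E₂/h₂ > λE₁/(1+λh₁). Equality gives the switch point.
λE₁h₂ = E₂ + λE₂h₁ ⇒ λ = E₂/(E₁h₂ − E₂h₁) = 1.6/(43.07 − 6.4) = 0.04363 per s.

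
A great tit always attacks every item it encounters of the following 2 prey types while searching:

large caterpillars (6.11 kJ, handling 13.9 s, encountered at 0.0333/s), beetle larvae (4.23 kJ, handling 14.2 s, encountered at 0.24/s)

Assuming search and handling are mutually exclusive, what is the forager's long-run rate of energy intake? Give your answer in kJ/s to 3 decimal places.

0.250 kJ/s

Energy encountered per unit search time: 0.0333×6.11 + 0.24×4.23 = 1.219 kJ/s.
Handling time per unit search time: 0.0333×13.9 + 0.24×14.2 = 3.871.
Rate = 1.219/(1 + 3.871) = 0.2502 kJ/s.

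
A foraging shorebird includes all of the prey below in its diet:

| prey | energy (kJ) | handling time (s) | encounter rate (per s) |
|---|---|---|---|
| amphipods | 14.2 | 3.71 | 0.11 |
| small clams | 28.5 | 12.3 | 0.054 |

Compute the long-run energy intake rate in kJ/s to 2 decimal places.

1.50 kJ/s

Energy encountered per unit search time: 0.11×14.2 + 0.054×28.5 = 3.101 kJ/s.
Handling time per unit search time: 0.11×3.71 + 0.054×12.3 = 1.072.
Rate = 3.101/(1 + 1.072) = 1.496 kJ/s.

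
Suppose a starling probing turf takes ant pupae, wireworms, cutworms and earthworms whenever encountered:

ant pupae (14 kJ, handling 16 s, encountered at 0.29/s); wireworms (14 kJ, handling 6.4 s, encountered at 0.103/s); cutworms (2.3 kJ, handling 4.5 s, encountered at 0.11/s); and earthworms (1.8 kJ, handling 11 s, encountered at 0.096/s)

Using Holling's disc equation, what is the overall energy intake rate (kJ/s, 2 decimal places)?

0.76 kJ/s

R = (0.29×14 + 0.103×14 + 0.11×2.3 + 0.096×1.8) / (1 + 0.29×16 + 0.103×6.4 + 0.11×4.5 + 0.096×11) = 5.928/7.85 = 0.7551 kJ/s.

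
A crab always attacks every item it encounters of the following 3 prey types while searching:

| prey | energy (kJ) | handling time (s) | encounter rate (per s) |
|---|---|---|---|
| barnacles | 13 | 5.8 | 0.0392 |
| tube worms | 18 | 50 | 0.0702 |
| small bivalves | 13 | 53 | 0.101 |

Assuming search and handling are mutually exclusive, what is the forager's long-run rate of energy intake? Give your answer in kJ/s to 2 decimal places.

0.31 kJ/s

R = (0.0392×13 + 0.0702×18 + 0.101×13) / (1 + 0.0392×5.8 + 0.0702×50 + 0.101×53) = 3.086/10.09 = 0.3059 kJ/s.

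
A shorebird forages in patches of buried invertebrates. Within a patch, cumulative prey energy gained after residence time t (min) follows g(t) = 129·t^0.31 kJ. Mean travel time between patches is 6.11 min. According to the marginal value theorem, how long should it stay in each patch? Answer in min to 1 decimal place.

2.7 min

By the marginal value theorem, leave when the instantaneous gain rate g'(t) equals the habitat-wide average g(t)/(T + t).
g'(t) = 0.31·129·t^-0.69. Setting 0.31·129·t^-0.69 = 129·t^0.31/(6.11+t) gives 0.31(6.11+t) = t, so 0.69·t = 0.31×6.11.
t* = 0.31×6.11/0.69 = 2.745 min.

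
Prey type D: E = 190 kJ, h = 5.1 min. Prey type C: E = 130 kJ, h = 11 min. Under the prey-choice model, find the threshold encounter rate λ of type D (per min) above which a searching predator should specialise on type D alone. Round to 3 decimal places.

The zero-one rule: include type C iff E₂/h₂ > λE₁/(1+λh₁). Equality gives the switch point.
λE₁h₂ = E₂ + λE₂h₁ ⇒ λ = E₂/(E₁h₂ − E₂h₁) = 130/(2090 − 663) = 0.0911 per min.

0.091 per min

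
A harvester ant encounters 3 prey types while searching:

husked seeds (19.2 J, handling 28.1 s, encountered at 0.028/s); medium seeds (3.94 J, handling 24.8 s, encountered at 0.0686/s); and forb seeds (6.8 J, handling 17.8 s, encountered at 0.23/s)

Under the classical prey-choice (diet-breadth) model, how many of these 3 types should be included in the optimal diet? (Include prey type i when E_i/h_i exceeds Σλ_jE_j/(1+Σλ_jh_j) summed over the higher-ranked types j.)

Profitabilities (E/h, J/s): husked seeds 0.683, forb seeds 0.382, medium seeds 0.159. Add prey in this order while the next type's profitability exceeds the intake rate on those already taken.
Rate on top 1: 0.3009. forb seeds: 0.382 > 0.3009 → include.
Rate on top 2: 0.3574. medium seeds: 0.159 < 0.3574 → exclude; stop.
Optimal diet: husked seeds, forb seeds — 2 of 3 types.

2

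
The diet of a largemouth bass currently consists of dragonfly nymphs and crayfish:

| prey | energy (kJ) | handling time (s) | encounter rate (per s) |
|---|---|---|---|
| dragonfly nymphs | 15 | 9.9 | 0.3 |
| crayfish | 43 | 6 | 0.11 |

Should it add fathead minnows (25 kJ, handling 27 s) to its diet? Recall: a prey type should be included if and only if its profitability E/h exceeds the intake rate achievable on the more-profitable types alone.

No

Current rate: (0.3×15 + 0.11×43)/(1 + 0.3×9.9 + 0.11×6) = 1.994 kJ/s.
fathead minnows: E/h = 25/27 = 0.9259 kJ/s.
0.9259 < 1.994, so adding fathead minnows would lower the average — exclude it.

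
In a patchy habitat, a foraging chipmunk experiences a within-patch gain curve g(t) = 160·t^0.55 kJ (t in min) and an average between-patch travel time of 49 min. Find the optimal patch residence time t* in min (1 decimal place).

By the marginal value theorem, leave when the instantaneous gain rate g'(t) equals the habitat-wide average g(t)/(T + t).
g'(t) = 0.55·160·t^-0.45. Setting 0.55·160·t^-0.45 = 160·t^0.55/(49+t) gives 0.55(49+t) = t, so 0.45·t = 0.55×49.
t* = 0.55×49/0.45 = 59.89 min.

59.9 min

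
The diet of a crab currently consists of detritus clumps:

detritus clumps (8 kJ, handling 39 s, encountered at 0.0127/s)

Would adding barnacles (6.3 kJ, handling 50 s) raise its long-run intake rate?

On detritus clumps alone, R = ΣλE/(1+Σλh) = 0.1016/1.495 = 0.06795 kJ/s.
Profitability of barnacles: 6.3/50 = 0.126 kJ/s.
Since 0.126 > R, including barnacles increases the long-run rate.

Yes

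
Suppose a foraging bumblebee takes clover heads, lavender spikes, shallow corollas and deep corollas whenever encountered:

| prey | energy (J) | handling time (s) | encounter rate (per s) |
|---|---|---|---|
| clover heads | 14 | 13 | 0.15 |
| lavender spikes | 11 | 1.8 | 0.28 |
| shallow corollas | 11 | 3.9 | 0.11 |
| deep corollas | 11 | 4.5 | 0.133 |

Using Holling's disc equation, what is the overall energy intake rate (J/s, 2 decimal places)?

Energy encountered per unit search time: 0.15×14 + 0.28×11 + 0.11×11 + 0.133×11 = 7.853 J/s.
Handling time per unit search time: 0.15×13 + 0.28×1.8 + 0.11×3.9 + 0.133×4.5 = 3.482.
Rate = 7.853/(1 + 3.482) = 1.752 J/s.

1.75 J/s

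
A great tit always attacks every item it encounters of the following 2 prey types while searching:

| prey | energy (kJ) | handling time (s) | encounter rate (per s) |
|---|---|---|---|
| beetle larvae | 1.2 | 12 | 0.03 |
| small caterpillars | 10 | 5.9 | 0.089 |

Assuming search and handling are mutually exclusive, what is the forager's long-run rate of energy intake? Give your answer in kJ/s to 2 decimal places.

R = (0.03×1.2 + 0.089×10) / (1 + 0.03×12 + 0.089×5.9) = 0.926/1.885 = 0.4912 kJ/s.

0.49 kJ/s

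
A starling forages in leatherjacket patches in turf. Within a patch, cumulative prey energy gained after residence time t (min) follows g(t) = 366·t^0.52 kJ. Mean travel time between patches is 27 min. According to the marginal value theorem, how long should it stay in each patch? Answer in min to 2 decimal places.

Optimal t* satisfies g'(t*) = g(t*)/(T + t*).
g'(t) = 0.52·366·t^-0.48. Setting 0.52·366·t^-0.48 = 366·t^0.52/(27+t) gives 0.52(27+t) = t, so 0.48·t = 0.52×27.
t* = 0.52×27/0.48 = 29.25 min.

29.25 min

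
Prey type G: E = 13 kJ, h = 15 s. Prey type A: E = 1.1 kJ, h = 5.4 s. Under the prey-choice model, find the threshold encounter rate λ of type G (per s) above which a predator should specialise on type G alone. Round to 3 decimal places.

0.020 per s

At the threshold, the rate on type G alone equals the profitability of type A: λ·13/(1 + λ·15) = 1.1/5.4 = 0.2037.
Rearranging, λ(13 − 0.2037×15) = 0.2037, so λ = 0.2037/9.944 = 0.02048 per s.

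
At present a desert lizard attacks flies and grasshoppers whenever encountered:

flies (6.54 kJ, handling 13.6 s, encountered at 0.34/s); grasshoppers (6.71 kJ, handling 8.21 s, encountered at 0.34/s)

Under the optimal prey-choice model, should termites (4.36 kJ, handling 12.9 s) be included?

No

Intake rate on the current diet: R = (0.34×6.54 + 0.34×6.71) / (1 + 0.34×13.6 + 0.34×8.21) = 4.505/8.415 = 0.5353 kJ/s.
termites: E/h = 4.36/12.9 = 0.338 kJ/s.
0.338 < 0.5353, so adding termites would lower the average — exclude it.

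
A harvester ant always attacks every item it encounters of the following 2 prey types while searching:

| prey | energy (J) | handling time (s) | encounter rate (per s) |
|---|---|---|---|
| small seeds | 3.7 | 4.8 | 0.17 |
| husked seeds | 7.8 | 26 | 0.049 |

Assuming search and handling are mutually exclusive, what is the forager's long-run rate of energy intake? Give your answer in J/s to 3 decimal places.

0.327 J/s

R = Σλ_iE_i / (1 + Σλ_ih_i)
Numerator: 0.17×3.7 + 0.049×7.8 = 1.011
Denominator: 1 + 0.17×4.8 + 0.049×26 = 3.09
R = 1.011/3.09 = 0.3272 J/s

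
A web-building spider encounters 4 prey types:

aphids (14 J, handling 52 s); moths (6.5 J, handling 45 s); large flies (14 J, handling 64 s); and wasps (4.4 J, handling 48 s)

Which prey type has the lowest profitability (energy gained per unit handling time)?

wasps

Profitability E/h (J/s): aphids = 14/52 = 0.269, moths = 6.5/45 = 0.144, large flies = 14/64 = 0.219, wasps = 4.4/48 = 0.0917.
Ranked: aphids > large flies > moths > wasps.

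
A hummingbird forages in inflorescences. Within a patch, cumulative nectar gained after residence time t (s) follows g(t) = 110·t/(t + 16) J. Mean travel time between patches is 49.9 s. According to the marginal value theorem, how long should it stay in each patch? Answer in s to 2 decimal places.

By the marginal value theorem, leave when the instantaneous gain rate g'(t) equals the habitat-wide average g(t)/(T + t).
g'(t) = 110·16/(t + 16)². Setting 110·16/(t+16)² = 110t/[(t+16)(49.9+t)] gives 16(49.9+t) = t(t+16), so t² = 16×49.9 = 798.4.
t* = √798.4 = 28.26 s.

28.26 s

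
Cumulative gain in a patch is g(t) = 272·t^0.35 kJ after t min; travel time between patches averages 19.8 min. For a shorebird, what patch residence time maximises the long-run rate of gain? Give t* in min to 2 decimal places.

Optimal t* satisfies g'(t*) = g(t*)/(T + t*).
g'(t) = 0.35·272·t^-0.65. Setting 0.35·272·t^-0.65 = 272·t^0.35/(19.8+t) gives 0.35(19.8+t) = t, so 0.65·t = 0.35×19.8.
t* = 0.35×19.8/0.65 = 10.66 min.

10.66 min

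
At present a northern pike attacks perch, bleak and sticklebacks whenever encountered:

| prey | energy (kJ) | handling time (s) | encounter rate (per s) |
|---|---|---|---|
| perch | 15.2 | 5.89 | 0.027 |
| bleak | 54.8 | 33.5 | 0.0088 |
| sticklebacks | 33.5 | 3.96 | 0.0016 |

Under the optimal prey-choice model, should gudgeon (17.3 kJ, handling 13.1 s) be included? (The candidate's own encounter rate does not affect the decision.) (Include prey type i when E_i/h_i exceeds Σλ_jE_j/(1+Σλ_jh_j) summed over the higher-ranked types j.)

Yes

On perch, bleak and sticklebacks alone, R = ΣλE/(1+Σλh) = 0.9462/1.46 = 0.648 kJ/s.
Profitability of gudgeon: 17.3/13.1 = 1.321 kJ/s.
Since 1.321 > R, including gudgeon increases the long-run rate.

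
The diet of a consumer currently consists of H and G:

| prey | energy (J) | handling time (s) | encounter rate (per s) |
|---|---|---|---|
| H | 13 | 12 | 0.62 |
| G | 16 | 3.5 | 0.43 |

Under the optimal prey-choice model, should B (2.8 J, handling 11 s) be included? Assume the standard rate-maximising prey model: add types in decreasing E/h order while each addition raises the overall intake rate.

Intake rate on the current diet: R = (0.62×13 + 0.43×16) / (1 + 0.62×12 + 0.43×3.5) = 14.94/9.945 = 1.502 J/s.
Profitability of B: 2.8/11 = 0.2545 J/s.
Since 0.2545 < R, time spent handling B is better spent searching.

No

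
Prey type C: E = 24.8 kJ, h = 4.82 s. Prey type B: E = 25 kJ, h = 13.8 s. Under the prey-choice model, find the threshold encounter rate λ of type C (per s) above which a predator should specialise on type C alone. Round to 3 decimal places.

At the threshold, the rate on type C alone equals the profitability of type B: λ·24.8/(1 + λ·4.82) = 25/13.8 = 1.812.
Rearranging, λ(24.8 − 1.812×4.82) = 1.812, so λ = 1.812/16.07 = 0.1127 per s.

0.113 per s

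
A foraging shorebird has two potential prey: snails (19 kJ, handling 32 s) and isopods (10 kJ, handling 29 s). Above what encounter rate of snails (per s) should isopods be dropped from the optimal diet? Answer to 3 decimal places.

0.043 per s

At the threshold, the rate on snails alone equals the profitability of isopods: λ·19/(1 + λ·32) = 10/29 = 0.3448.
Rearranging, λ(19 − 0.3448×32) = 0.3448, so λ = 0.3448/7.966 = 0.04329 per s.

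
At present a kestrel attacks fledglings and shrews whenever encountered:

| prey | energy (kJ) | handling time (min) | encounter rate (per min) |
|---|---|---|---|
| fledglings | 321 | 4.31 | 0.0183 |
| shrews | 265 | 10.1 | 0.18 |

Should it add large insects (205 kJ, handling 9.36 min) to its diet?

Yes

Intake rate on the current diet: R = (0.0183×321 + 0.18×265) / (1 + 0.0183×4.31 + 0.18×10.1) = 53.57/2.897 = 18.49 kJ/min.
large insects: E/h = 205/9.36 = 21.9 kJ/min.
21.9 > 18.49, so adding large insects raises the average — include it.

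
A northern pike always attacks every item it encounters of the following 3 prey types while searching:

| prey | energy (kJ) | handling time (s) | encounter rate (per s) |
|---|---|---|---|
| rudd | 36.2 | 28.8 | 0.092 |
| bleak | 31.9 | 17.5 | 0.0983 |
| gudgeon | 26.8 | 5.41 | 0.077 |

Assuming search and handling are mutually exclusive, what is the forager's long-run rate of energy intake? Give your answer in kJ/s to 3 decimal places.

Energy encountered per unit search time: 0.092×36.2 + 0.0983×31.9 + 0.077×26.8 = 8.53 kJ/s.
Handling time per unit search time: 0.092×28.8 + 0.0983×17.5 + 0.077×5.41 = 4.786.
Rate = 8.53/(1 + 4.786) = 1.474 kJ/s.

1.474 kJ/s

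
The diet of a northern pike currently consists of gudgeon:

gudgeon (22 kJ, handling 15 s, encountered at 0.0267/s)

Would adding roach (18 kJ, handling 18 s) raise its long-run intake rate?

Current rate: (0.0267×22)/(1 + 0.0267×15) = 0.4194 kJ/s.
Profitability of roach: 18/18 = 1 kJ/s.
Since 1 > R, including roach increases the long-run rate.

Yes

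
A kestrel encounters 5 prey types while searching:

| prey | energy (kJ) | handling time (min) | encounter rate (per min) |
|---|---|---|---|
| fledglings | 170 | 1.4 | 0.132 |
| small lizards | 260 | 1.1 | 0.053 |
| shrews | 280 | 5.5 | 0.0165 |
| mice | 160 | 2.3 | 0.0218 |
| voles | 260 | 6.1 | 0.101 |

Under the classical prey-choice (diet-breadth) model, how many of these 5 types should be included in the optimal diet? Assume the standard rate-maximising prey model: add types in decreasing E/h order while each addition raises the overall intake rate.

5

Rank by E/h (kJ/min): small lizards 236, fledglings 121, mice 69.6, shrews 50.9, voles 42.6. Include each in turn until the next type's E/h falls below the running intake rate.
Rate on top 1: 13.02. fledglings: 121 > 13.02 → include.
Rate on top 2: 29.14. mice: 69.6 > 29.14 → include.
Rate on top 3: 30.7. shrews: 50.9 > 30.7 → include.
Rate on top 4: 32.03. voles: 42.6 > 32.03 → include.
Optimal diet: small lizards, fledglings, mice, shrews, voles — 5 of 5 types.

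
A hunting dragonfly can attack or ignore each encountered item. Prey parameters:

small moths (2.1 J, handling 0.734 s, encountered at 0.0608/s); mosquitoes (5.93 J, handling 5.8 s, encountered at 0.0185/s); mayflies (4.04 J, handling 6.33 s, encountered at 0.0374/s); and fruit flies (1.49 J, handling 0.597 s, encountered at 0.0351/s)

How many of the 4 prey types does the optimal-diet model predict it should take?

4

E/h in descending order: small moths 2.86, fruit flies 2.5, mosquitoes 1.02, mayflies 0.638 J/s. The optimal diet is the largest prefix of this list for which every included type satisfies E_i/h_i > R on the types above it.
Rate on top 1: 0.1222. fruit flies: 2.5 > 0.1222 → include.
Rate on top 2: 0.1689. mosquitoes: 1.02 > 0.1689 → include.
Rate on top 3: 0.247. mayflies: 0.638 > 0.247 → include.
Optimal diet: small moths, fruit flies, mosquitoes, mayflies — 4 of 4 types.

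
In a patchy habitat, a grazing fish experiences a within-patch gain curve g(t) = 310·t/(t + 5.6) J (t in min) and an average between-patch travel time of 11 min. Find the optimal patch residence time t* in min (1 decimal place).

7.8 min

By the marginal value theorem, leave when the instantaneous gain rate g'(t) equals the habitat-wide average g(t)/(T + t).
g'(t) = 310·5.6/(t + 5.6)². Setting 310·5.6/(t+5.6)² = 310t/[(t+5.6)(11+t)] gives 5.6(11+t) = t(t+5.6), so t² = 5.6×11 = 61.6.
t* = √61.6 = 7.849 min.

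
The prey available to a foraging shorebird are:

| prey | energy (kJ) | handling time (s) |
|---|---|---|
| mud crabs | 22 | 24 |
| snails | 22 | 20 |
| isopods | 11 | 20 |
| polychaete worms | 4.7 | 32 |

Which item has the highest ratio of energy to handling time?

snails

Profitability E/h (kJ/s): mud crabs = 22/24 = 0.917, snails = 22/20 = 1.1, isopods = 11/20 = 0.55, polychaete worms = 4.7/32 = 0.147.
Ranked: snails > mud crabs > isopods > polychaete worms.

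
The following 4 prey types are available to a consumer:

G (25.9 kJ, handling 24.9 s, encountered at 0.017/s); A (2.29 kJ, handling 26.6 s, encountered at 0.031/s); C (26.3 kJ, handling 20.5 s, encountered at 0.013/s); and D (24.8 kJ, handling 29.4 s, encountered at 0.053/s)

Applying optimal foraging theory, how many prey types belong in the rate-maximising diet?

E/h in descending order: C 1.28, G 1.04, D 0.844, A 0.0861 kJ/s. The optimal diet is the largest prefix of this list for which every included type satisfies E_i/h_i > R on the types above it.
Rate on top 1: 0.27. G: 1.04 > 0.27 → include.
Rate on top 2: 0.4629. D: 0.844 > 0.4629 → include.
Rate on top 3: 0.6455. A: 0.0861 < 0.6455 → exclude; stop.
Optimal diet: C, G, D — 3 of 4 types.

3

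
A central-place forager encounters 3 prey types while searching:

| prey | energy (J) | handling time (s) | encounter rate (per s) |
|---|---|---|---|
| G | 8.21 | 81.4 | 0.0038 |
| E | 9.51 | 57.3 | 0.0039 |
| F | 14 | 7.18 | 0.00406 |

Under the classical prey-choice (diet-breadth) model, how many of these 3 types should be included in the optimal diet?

3

Profitabilities (E/h, J/s): F 1.95, E 0.166, G 0.101. Add prey in this order while the next type's profitability exceeds the intake rate on those already taken.
Rate on top 1: 0.05523. E: 0.166 > 0.05523 → include.
Rate on top 2: 0.07499. G: 0.101 > 0.07499 → include.
Optimal diet: F, E, G — 3 of 3 types.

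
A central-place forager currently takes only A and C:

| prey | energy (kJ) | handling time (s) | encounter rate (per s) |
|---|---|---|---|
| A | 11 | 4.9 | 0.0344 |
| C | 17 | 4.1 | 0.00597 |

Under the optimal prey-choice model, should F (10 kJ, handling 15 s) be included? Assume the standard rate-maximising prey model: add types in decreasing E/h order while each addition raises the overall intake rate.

Current rate: (0.0344×11 + 0.00597×17)/(1 + 0.0344×4.9 + 0.00597×4.1) = 0.4022 kJ/s.
F: E/h = 10/15 = 0.6667 kJ/s.
0.6667 > 0.4022, so adding F raises the average — include it.

Yes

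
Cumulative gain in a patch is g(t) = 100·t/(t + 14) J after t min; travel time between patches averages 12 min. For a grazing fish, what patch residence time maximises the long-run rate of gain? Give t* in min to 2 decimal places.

12.96 min

Optimal t* satisfies g'(t*) = g(t*)/(T + t*).
g'(t) = 100·14/(t + 14)². Setting 100·14/(t+14)² = 100t/[(t+14)(12+t)] gives 14(12+t) = t(t+14), so t² = 14×12 = 168.
t* = √168 = 12.96 min.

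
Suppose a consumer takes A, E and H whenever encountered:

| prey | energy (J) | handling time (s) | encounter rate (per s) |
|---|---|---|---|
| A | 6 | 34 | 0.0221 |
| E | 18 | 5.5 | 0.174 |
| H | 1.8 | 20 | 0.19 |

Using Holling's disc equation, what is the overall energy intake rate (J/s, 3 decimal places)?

R = Σλ_iE_i / (1 + Σλ_ih_i)
Numerator: 0.0221×6 + 0.174×18 + 0.19×1.8 = 3.607
Denominator: 1 + 0.0221×34 + 0.174×5.5 + 0.19×20 = 6.508
R = 3.607/6.508 = 0.5541 J/s

0.554 J/s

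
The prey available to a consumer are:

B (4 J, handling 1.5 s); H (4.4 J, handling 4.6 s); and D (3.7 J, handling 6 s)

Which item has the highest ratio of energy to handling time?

In descending order of E/h:
B: 4/1.5 = 2.67 J/s
H: 4.4/4.6 = 0.957 J/s
D: 3.7/6 = 0.617 J/s

B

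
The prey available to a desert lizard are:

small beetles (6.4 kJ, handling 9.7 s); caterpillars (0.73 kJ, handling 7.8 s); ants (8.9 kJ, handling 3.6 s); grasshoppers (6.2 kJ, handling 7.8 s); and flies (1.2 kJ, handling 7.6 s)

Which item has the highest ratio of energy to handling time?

ants

Profitability E/h (kJ/s): small beetles = 6.4/9.7 = 0.66, caterpillars = 0.73/7.8 = 0.0936, ants = 8.9/3.6 = 2.47, grasshoppers = 6.2/7.8 = 0.795, flies = 1.2/7.6 = 0.158.
Ranked: ants > grasshoppers > small beetles > flies > caterpillars.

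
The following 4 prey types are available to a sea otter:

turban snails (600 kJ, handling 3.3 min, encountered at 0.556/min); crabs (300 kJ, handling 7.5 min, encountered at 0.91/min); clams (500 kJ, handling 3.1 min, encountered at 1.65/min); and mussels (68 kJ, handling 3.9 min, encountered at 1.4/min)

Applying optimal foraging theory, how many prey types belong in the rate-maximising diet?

E/h in descending order: turban snails 182, clams 161, crabs 40, mussels 17.4 kJ/min. The optimal diet is the largest prefix of this list for which every included type satisfies E_i/h_i > R on the types above it.
Rate on top 1: 117.7. clams: 161 > 117.7 → include.
Rate on top 2: 145.7. crabs: 40 < 145.7 → exclude; stop.
Optimal diet: turban snails, clams — 2 of 4 types.

2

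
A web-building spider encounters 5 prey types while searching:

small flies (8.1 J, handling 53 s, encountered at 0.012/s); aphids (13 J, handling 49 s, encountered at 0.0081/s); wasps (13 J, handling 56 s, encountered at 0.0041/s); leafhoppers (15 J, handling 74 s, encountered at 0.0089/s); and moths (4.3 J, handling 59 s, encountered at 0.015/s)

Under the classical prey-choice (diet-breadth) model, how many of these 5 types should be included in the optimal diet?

4

Profitabilities (E/h, J/s): aphids 0.265, wasps 0.232, leafhoppers 0.203, small flies 0.153, moths 0.0729. Add prey in this order while the next type's profitability exceeds the intake rate on those already taken.
Rate on top 1: 0.07538. wasps: 0.232 > 0.07538 → include.
Rate on top 2: 0.09751. leafhoppers: 0.203 > 0.09751 → include.
Rate on top 3: 0.1278. small flies: 0.153 > 0.1278 → include.
Rate on top 4: 0.1333. moths: 0.0729 < 0.1333 → exclude; stop.
Optimal diet: aphids, wasps, leafhoppers, small flies — 4 of 5 types.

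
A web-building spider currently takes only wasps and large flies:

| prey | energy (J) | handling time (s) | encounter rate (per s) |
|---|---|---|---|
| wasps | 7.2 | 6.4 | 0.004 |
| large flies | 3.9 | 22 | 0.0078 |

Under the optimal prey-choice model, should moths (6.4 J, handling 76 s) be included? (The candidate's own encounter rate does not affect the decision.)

On wasps and large flies alone, R = ΣλE/(1+Σλh) = 0.05922/1.197 = 0.04947 J/s.
moths: E/h = 6.4/76 = 0.08421 J/s.
Since 0.08421 > R, including moths increases the long-run rate.

Yes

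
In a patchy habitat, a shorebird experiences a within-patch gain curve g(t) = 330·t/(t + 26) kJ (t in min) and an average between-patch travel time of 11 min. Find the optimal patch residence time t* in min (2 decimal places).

By the marginal value theorem, leave when the instantaneous gain rate g'(t) equals the habitat-wide average g(t)/(T + t).
g'(t) = 330·26/(t + 26)². Setting 330·26/(t+26)² = 330t/[(t+26)(11+t)] gives 26(11+t) = t(t+26), so t² = 26×11 = 286.
t* = √286 = 16.91 min.

16.91 min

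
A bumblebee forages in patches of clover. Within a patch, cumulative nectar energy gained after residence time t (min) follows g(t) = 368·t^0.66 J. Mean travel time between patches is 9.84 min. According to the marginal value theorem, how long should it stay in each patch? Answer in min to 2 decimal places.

19.10 min

Optimal t* satisfies g'(t*) = g(t*)/(T + t*).
g'(t) = 0.66·368·t^-0.34. Setting 0.66·368·t^-0.34 = 368·t^0.66/(9.84+t) gives 0.66(9.84+t) = t, so 0.34·t = 0.66×9.84.
t* = 0.66×9.84/0.34 = 19.1 min.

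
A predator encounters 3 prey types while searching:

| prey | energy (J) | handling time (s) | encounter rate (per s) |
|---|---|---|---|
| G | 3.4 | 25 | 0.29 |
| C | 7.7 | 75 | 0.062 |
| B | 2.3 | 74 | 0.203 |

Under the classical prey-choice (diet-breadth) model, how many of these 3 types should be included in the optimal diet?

1

Rank by E/h (J/s): G 0.136, C 0.103, B 0.0311. Include each in turn until the next type's E/h falls below the running intake rate.
Rate on top 1: 0.1195. C: 0.103 < 0.1195 → exclude; stop.
Optimal diet: G — 1 of 3 types.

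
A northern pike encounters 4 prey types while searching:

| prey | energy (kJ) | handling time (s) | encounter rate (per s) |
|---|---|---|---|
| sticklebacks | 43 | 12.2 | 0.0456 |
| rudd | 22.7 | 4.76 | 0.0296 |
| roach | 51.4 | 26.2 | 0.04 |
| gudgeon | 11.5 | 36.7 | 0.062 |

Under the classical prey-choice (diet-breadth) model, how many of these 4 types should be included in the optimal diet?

3

E/h in descending order: rudd 4.77, sticklebacks 3.52, roach 1.96, gudgeon 0.313 kJ/s. The optimal diet is the largest prefix of this list for which every included type satisfies E_i/h_i > R on the types above it.
Rate on top 1: 0.5889. sticklebacks: 3.52 > 0.5889 → include.
Rate on top 2: 1.551. roach: 1.96 > 1.551 → include.
Rate on top 3: 1.708. gudgeon: 0.313 < 1.708 → exclude; stop.
Optimal diet: rudd, sticklebacks, roach — 3 of 4 types.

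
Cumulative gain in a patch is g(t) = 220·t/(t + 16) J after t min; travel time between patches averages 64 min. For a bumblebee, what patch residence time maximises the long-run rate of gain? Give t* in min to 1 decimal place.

32.0 min

Maximise g(t)/(T+t): set derivative to zero → g'(t)(T+t) = g(t).
g'(t) = 220·16/(t + 16)². Setting 220·16/(t+16)² = 220t/[(t+16)(64+t)] gives 16(64+t) = t(t+16), so t² = 16×64 = 1024.
t* = √1024 = 32 min.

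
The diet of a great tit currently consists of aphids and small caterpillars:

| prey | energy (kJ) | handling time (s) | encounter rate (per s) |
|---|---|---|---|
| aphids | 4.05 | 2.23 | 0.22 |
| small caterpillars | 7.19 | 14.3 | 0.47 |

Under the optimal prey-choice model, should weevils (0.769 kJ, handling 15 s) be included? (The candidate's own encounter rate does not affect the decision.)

No

Intake rate on the current diet: R = (0.22×4.05 + 0.47×7.19) / (1 + 0.22×2.23 + 0.47×14.3) = 4.27/8.212 = 0.52 kJ/s.
Profitability of weevils: 0.769/15 = 0.05127 kJ/s.
0.05127 < 0.52, so adding weevils would lower the average — exclude it.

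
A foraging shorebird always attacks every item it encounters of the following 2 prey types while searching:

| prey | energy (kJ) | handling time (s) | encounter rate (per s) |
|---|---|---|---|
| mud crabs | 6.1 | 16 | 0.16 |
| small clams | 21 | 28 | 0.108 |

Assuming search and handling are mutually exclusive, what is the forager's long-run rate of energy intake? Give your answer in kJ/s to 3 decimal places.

0.493 kJ/s

R = Σλ_iE_i / (1 + Σλ_ih_i)
Numerator: 0.16×6.1 + 0.108×21 = 3.244
Denominator: 1 + 0.16×16 + 0.108×28 = 6.584
R = 3.244/6.584 = 0.4927 kJ/s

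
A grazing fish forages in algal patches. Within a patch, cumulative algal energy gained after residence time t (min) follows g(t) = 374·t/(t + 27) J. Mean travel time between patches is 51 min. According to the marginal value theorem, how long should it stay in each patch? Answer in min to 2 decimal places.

37.11 min

By the marginal value theorem, leave when the instantaneous gain rate g'(t) equals the habitat-wide average g(t)/(T + t).
g'(t) = 374·27/(t + 27)². Setting 374·27/(t+27)² = 374t/[(t+27)(51+t)] gives 27(51+t) = t(t+27), so t² = 27×51 = 1377.
t* = √1377 = 37.11 min.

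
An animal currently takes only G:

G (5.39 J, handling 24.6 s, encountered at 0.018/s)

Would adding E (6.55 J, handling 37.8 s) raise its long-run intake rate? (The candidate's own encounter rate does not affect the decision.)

Current rate: (0.018×5.39)/(1 + 0.018×24.6) = 0.06724 J/s.
Profitability of E: 6.55/37.8 = 0.1733 J/s.
0.1733 > 0.06724, so adding E raises the average — include it.

Yes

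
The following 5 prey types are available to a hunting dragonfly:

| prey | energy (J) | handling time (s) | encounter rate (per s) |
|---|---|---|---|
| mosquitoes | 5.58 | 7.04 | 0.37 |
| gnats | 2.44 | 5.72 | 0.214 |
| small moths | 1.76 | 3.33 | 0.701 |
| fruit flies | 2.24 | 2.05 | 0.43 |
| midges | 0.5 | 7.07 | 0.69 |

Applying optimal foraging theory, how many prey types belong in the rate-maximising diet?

2

E/h in descending order: fruit flies 1.09, mosquitoes 0.793, small moths 0.529, gnats 0.427, midges 0.0707 J/s. The optimal diet is the largest prefix of this list for which every included type satisfies E_i/h_i > R on the types above it.
Rate on top 1: 0.5119. mosquitoes: 0.793 > 0.5119 → include.
Rate on top 2: 0.6749. small moths: 0.529 < 0.6749 → exclude; stop.
Optimal diet: fruit flies, mosquitoes — 2 of 5 types.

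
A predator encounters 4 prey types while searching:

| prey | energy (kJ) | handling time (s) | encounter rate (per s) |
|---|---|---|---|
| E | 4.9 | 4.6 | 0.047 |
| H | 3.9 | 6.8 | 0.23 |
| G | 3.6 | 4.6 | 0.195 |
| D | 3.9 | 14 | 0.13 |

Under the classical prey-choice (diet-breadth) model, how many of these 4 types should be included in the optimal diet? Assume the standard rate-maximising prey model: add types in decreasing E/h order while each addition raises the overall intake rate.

E/h in descending order: E 1.07, G 0.783, H 0.574, D 0.279 kJ/s. The optimal diet is the largest prefix of this list for which every included type satisfies E_i/h_i > R on the types above it.
Rate on top 1: 0.1894. G: 0.783 > 0.1894 → include.
Rate on top 2: 0.4412. H: 0.574 > 0.4412 → include.
Rate on top 3: 0.4975. D: 0.279 < 0.4975 → exclude; stop.
Optimal diet: E, G, H — 3 of 4 types.

3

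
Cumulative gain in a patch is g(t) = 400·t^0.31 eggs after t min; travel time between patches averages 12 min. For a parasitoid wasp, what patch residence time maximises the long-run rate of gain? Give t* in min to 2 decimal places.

Maximise g(t)/(T+t): set derivative to zero → g'(t)(T+t) = g(t).
g'(t) = 0.31·400·t^-0.69. Setting 0.31·400·t^-0.69 = 400·t^0.31/(12+t) gives 0.31(12+t) = t, so 0.69·t = 0.31×12.
t* = 0.31×12/0.69 = 5.391 min.

5.39 min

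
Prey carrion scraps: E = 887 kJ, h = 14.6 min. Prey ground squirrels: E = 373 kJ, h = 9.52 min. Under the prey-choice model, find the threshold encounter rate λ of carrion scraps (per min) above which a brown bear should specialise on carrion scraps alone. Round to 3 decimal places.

0.124 per min

The zero-one rule: include ground squirrels iff E₂/h₂ > λE₁/(1+λh₁). Equality gives the switch point.
λE₁h₂ = E₂ + λE₂h₁ ⇒ λ = E₂/(E₁h₂ − E₂h₁) = 373/(8444 − 5446) = 0.1244 per min.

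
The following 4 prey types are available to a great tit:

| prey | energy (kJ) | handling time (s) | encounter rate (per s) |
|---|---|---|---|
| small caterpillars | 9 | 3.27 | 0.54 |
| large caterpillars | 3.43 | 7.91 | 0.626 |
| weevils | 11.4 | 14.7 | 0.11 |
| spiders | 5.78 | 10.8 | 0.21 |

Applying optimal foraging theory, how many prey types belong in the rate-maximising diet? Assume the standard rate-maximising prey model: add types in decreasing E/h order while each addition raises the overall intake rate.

Profitabilities (E/h, kJ/s): small caterpillars 2.75, weevils 0.776, spiders 0.535, large caterpillars 0.434. Add prey in this order while the next type's profitability exceeds the intake rate on those already taken.
Rate on top 1: 1.757. weevils: 0.776 < 1.757 → exclude; stop.
Optimal diet: small caterpillars — 1 of 4 types.

1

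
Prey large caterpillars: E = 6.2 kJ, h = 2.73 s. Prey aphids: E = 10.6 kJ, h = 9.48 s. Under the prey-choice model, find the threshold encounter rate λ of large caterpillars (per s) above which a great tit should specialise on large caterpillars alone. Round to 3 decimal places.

0.355 per s

At the threshold, the rate on large caterpillars alone equals the profitability of aphids: λ·6.2/(1 + λ·2.73) = 10.6/9.48 = 1.118.
Rearranging, λ(6.2 − 1.118×2.73) = 1.118, so λ = 1.118/3.147 = 0.3553 per s.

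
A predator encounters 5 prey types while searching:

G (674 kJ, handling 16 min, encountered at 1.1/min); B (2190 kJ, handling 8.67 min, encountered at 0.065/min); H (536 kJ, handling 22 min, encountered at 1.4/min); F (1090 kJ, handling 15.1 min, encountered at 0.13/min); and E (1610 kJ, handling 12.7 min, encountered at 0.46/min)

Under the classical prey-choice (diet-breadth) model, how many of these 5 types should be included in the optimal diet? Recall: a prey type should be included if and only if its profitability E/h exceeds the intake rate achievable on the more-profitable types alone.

Profitabilities (E/h, kJ/min): B 253, E 127, F 72.2, G 42.1, H 24.4. Add prey in this order while the next type's profitability exceeds the intake rate on those already taken.
Rate on top 1: 91.04. E: 127 > 91.04 → include.
Rate on top 2: 119.2. F: 72.2 < 119.2 → exclude; stop.
Optimal diet: B, E — 2 of 5 types.

2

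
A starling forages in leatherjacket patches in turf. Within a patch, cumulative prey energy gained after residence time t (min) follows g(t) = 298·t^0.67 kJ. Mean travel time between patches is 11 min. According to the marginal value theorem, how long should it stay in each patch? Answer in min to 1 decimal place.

By the marginal value theorem, leave when the instantaneous gain rate g'(t) equals the habitat-wide average g(t)/(T + t).
g'(t) = 0.67·298·t^-0.33. Setting 0.67·298·t^-0.33 = 298·t^0.67/(11+t) gives 0.67(11+t) = t, so 0.33·t = 0.67×11.
t* = 0.67×11/0.33 = 22.33 min.

22.3 min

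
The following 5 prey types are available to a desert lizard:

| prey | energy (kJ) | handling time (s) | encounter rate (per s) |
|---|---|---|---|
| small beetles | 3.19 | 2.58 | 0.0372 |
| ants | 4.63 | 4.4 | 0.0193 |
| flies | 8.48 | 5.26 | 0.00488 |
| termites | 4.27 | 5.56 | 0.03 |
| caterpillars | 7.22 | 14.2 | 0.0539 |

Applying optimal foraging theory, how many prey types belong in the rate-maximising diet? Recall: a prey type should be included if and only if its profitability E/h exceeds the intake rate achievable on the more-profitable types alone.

Profitabilities (E/h, kJ/s): flies 1.61, small beetles 1.24, ants 1.05, termites 0.768, caterpillars 0.508. Add prey in this order while the next type's profitability exceeds the intake rate on those already taken.
Rate on top 1: 0.04035. small beetles: 1.24 > 0.04035 → include.
Rate on top 2: 0.1427. ants: 1.05 > 0.1427 → include.
Rate on top 3: 0.2067. termites: 0.768 > 0.2067 → include.
Rate on top 4: 0.2749. caterpillars: 0.508 > 0.2749 → include.
Optimal diet: flies, small beetles, ants, termites, caterpillars — 5 of 5 types.

5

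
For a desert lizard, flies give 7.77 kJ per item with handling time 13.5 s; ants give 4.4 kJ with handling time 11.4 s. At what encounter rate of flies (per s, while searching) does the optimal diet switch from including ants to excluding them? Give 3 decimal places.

Drop ants once their profitability E₂/h₂ falls below the rate achievable on flies alone: E₂/h₂ = λE₁/(1 + λh₁).
Solve for λ: λE₁h₂ = E₂(1 + λh₁) → λ(E₁h₂ − E₂h₁) = E₂ → λ = E₂/(E₁h₂ − E₂h₁).
λ = 4.4/(7.77×11.4 − 4.4×13.5) = 4.4/29.18 = 0.1508 per s.

0.151 per s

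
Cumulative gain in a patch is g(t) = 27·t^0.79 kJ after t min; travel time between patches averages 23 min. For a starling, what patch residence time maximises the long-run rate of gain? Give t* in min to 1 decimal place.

Optimal t* satisfies g'(t*) = g(t*)/(T + t*).
g'(t) = 0.79·27·t^-0.21. Setting 0.79·27·t^-0.21 = 27·t^0.79/(23+t) gives 0.79(23+t) = t, so 0.21·t = 0.79×23.
t* = 0.79×23/0.21 = 86.52 min.

86.5 min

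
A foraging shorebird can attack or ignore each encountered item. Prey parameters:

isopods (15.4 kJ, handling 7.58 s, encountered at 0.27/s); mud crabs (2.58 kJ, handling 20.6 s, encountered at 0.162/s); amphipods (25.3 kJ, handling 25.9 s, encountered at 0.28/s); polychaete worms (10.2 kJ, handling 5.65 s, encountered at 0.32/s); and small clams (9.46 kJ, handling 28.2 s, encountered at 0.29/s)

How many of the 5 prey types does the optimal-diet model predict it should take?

2

E/h in descending order: isopods 2.03, polychaete worms 1.81, amphipods 0.977, small clams 0.335, mud crabs 0.125 kJ/s. The optimal diet is the largest prefix of this list for which every included type satisfies E_i/h_i > R on the types above it.
Rate on top 1: 1.365. polychaete worms: 1.81 > 1.365 → include.
Rate on top 2: 1.529. amphipods: 0.977 < 1.529 → exclude; stop.
Optimal diet: isopods, polychaete worms — 2 of 5 types.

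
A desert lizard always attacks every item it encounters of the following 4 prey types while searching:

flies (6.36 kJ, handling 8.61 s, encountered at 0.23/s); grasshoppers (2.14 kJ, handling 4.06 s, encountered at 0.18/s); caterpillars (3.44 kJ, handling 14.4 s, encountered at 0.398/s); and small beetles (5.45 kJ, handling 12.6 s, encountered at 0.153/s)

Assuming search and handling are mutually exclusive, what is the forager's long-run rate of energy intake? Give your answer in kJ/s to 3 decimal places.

Energy encountered per unit search time: 0.23×6.36 + 0.18×2.14 + 0.398×3.44 + 0.153×5.45 = 4.051 kJ/s.
Handling time per unit search time: 0.23×8.61 + 0.18×4.06 + 0.398×14.4 + 0.153×12.6 = 10.37.
Rate = 4.051/(1 + 10.37) = 0.3563 kJ/s.

0.356 kJ/s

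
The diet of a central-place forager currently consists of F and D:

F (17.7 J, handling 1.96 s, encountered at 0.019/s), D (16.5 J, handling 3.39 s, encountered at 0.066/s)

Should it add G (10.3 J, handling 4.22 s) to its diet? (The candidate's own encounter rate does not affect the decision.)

Intake rate on the current diet: R = (0.019×17.7 + 0.066×16.5) / (1 + 0.019×1.96 + 0.066×3.39) = 1.425/1.261 = 1.13 J/s.
G: E/h = 10.3/4.22 = 2.441 J/s.
2.441 > 1.13, so adding G raises the average — include it.

Yes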